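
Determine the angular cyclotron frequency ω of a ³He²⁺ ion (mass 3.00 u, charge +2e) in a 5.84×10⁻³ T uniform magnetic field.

ω = |q|B/m.
ω = (3.204×10⁻¹⁹)(5.84×10⁻³)/4.983×10⁻²⁷ ≈ 3.76×10⁵ rad/s.

ω ≈ 3.76×10⁵ rad/s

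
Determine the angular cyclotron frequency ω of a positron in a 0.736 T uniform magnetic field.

ω = |q|B/m.
ω = (1.602×10⁻¹⁹)(0.736)/9.109×10⁻³¹ ≈ 1.29×10¹¹ rad/s.

ω ≈ 1.29×10¹¹ rad/s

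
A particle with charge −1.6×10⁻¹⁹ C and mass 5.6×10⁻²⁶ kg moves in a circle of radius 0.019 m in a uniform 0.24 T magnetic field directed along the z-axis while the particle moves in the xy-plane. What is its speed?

From |q|vB = mv²/r, v = |q|Br/m.
v = (1.6×10⁻¹⁹)(0.24)(0.019)/5.6×10⁻²⁶ ≈ 1.3×10⁴ m/s.

v ≈ 1.3×10⁴ m/s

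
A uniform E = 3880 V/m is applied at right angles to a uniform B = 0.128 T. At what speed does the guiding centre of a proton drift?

The E×B drift speed is v_d = E/B.
v_d = 3880/0.128 = 3.03×10⁴ m/s.

v_d ≈ 3.03×10⁴ m/s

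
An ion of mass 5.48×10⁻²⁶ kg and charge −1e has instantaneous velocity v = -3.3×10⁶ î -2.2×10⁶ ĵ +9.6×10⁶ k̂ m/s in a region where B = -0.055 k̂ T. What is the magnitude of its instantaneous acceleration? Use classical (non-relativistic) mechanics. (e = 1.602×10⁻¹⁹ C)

|a| ≈ 6.38×10¹¹ m/s²

v×B = (1.21×10⁵, -1.82×10⁵, 0) N/C.
F = q v×B = (−1.602×10⁻¹⁹ C)·(1.21×10⁵, -1.82×10⁵, 0) = (-1.94×10⁻¹⁴, 2.91×10⁻¹⁴, 0) N.
|a| = |F|/m = 3.495×10⁻¹⁴/5.48×10⁻²⁶ ≈ 6.38×10¹¹ m/s².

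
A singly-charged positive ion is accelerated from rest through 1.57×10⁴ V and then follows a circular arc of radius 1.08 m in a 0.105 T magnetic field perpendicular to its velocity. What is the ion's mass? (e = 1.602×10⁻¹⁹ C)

Combine |q|V = ½mv² and r = mv/(|q|B): eliminate v to get m = qB²r²/(2V).
m = (1.602×10⁻¹⁹)(0.105)²(1.08)²/(2·1.57×10⁴) ≈ 6.56×10⁻²⁶ kg.

m ≈ 6.56×10⁻²⁶ kg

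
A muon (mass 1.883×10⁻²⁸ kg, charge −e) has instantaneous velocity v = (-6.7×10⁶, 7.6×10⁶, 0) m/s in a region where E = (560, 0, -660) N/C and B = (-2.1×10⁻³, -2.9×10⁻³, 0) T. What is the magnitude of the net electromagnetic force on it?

|F| ≈ 5.56×10⁻¹⁵ N

v×B = (0, 0, 3.54×10⁴) N/C.
E + v×B = (560, 0, 3.47×10⁴) N/C.
F = q(E + v×B) = (−1.602×10⁻¹⁹ C)·(560, 0, 3.47×10⁴) = (-8.97×10⁻¹⁷, 0, -5.56×10⁻¹⁵) N.
|F| = 5.56×10⁻¹⁵ N.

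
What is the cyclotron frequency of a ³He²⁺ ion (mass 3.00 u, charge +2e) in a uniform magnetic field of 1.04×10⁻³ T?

f ≈ 1.06×10⁴ Hz

f = |q|B/(2πm).
f = (3.204×10⁻¹⁹)(1.04×10⁻³)/(2π·4.983×10⁻²⁷) ≈ 1.06×10⁴ Hz.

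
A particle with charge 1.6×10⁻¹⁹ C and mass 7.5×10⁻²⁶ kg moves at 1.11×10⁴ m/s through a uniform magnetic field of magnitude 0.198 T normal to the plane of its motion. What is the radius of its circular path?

The magnetic force provides the centripetal force: |q|vB = mv²/r.
r = mv/(|q|B) = (7.5×10⁻²⁶)(1.11×10⁴)/((1.6×10⁻¹⁹)(0.198)) ≈ 0.0263 m.

r ≈ 0.0263 m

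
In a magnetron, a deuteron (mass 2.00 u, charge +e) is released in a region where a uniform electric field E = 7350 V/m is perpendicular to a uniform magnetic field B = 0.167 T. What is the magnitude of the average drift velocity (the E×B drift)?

v_d ≈ 4.40×10⁴ m/s

The E×B drift speed is v_d = E/B.
v_d = 7350/0.167 = 4.40×10⁴ m/s.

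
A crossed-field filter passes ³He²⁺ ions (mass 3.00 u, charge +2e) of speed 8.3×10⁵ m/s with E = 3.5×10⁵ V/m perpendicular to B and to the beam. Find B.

Balance of forces in the selector: qE = qvB ⇒ B = E/v.
B = 3.5×10⁵/8.3×10⁵ = 0.42 T.

B = 0.42 T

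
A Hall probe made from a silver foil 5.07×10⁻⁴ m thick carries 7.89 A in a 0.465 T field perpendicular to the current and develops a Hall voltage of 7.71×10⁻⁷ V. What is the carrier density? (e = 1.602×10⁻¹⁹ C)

From V_H = IB/(n e t), n = IB/(V_H e t).
n = (7.89)(0.465)/((7.71×10⁻⁷)(1.602×10⁻¹⁹)(5.07×10⁻⁴)) ≈ 5.86×10²⁸ m⁻³.

n ≈ 5.86×10²⁸ m⁻³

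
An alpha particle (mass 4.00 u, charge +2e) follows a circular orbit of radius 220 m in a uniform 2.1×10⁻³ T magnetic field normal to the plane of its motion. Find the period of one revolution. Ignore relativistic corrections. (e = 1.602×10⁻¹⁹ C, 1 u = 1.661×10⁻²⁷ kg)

T ≈ 6.2×10⁻⁵ s

The cyclotron period depends only on m, q, B: T = 2πm/(|q|B).
T = 2π(6.644×10⁻²⁷)/((3.204×10⁻¹⁹)(2.1×10⁻³)) ≈ 6.2×10⁻⁵ s.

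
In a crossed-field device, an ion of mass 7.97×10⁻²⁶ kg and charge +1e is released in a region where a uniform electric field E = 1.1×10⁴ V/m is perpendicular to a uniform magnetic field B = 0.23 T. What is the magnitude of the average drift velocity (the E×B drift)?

The steady drift has the magnetic force balancing the electric force, so v_d = E/B.
v_d = 1.1×10⁴/0.23 = 4.8×10⁴ m/s.

v_d ≈ 4.8×10⁴ m/s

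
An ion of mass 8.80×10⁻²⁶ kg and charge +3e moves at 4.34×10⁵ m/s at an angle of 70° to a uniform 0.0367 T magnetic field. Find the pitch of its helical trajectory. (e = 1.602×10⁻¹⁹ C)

v∥ = v cosθ = 4.34×10⁵·cos70° ≈ 1.484×10⁵ m/s.
T = 2πm/(|q|B) = 2π(8.80×10⁻²⁶)/((4.806×10⁻¹⁹)(0.0367)) ≈ 3.135×10⁻⁵ s.
pitch = v∥ T = (1.484×10⁵)(3.135×10⁻⁵) ≈ 4.65 m.

p ≈ 4.65 m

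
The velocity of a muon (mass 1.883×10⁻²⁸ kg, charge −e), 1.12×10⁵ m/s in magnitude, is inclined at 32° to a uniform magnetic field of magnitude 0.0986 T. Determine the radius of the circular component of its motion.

v⊥ = v sinθ = 1.12×10⁵·sin32° ≈ 5.935×10⁴ m/s.
r = m v⊥/(|q|B) = (1.883×10⁻²⁸)(5.935×10⁴)/((1.602×10⁻¹⁹)(0.0986)) ≈ 7.08×10⁻⁴ m.

r ≈ 7.08×10⁻⁴ m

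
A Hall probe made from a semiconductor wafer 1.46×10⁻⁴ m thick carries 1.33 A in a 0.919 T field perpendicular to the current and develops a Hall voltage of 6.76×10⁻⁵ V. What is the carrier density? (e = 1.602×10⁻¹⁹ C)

n ≈ 7.73×10²⁶ m⁻³

From V_H = IB/(n e t), n = IB/(V_H e t).
n = (1.33)(0.919)/((6.76×10⁻⁵)(1.602×10⁻¹⁹)(1.46×10⁻⁴)) ≈ 7.73×10²⁶ m⁻³.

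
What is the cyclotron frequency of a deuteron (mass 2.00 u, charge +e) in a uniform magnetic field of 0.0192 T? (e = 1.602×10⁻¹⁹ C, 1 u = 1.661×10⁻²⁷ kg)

f ≈ 1.47×10⁵ Hz

f = |q|B/(2πm).
f = (1.602×10⁻¹⁹)(0.0192)/(2π·3.322×10⁻²⁷) ≈ 1.47×10⁵ Hz.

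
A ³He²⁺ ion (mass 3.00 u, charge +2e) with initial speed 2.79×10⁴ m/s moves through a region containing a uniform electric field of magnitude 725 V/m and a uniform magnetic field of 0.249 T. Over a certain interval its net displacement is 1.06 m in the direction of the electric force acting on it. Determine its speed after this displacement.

B does no work; ΔKE = |q|E d.
½mv_f² = ½mv₀² + |q|Ed = ½(4.983×10⁻²⁷)(2.79×10⁴)² + (3.204×10⁻¹⁹)(725)(1.06) ≈ 1.939×10⁻¹⁸ J + 2.462×10⁻¹⁶ J ≈ 2.482×10⁻¹⁶ J.
v_f = √(2·2.482×10⁻¹⁶/4.983×10⁻²⁷) ≈ 3.16×10⁵ m/s.

v_f ≈ 3.16×10⁵ m/s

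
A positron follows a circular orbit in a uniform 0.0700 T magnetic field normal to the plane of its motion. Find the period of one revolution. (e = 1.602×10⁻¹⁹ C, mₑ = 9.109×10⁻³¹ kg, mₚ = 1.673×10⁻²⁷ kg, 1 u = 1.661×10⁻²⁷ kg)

T ≈ 5.10×10⁻¹⁰ s

The cyclotron period depends only on m, q, B: T = 2πm/(|q|B).
T = 2π(9.109×10⁻³¹)/((1.602×10⁻¹⁹)(0.0700)) ≈ 5.10×10⁻¹⁰ s.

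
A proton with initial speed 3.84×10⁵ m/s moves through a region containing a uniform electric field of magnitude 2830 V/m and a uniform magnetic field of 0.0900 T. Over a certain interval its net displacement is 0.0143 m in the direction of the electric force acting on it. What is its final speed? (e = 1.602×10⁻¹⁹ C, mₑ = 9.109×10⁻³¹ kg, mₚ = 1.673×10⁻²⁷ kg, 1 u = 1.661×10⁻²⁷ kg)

B does no work; ΔKE = |q|E d.
½mv_f² = ½mv₀² + |q|Ed = ½(1.673×10⁻²⁷)(3.84×10⁵)² + (1.602×10⁻¹⁹)(2830)(0.0143) ≈ 1.233×10⁻¹⁶ J + 6.483×10⁻¹⁸ J ≈ 1.298×10⁻¹⁶ J.
v_f = √(2·1.298×10⁻¹⁶/1.673×10⁻²⁷) ≈ 3.94×10⁵ m/s.

v_f ≈ 3.94×10⁵ m/s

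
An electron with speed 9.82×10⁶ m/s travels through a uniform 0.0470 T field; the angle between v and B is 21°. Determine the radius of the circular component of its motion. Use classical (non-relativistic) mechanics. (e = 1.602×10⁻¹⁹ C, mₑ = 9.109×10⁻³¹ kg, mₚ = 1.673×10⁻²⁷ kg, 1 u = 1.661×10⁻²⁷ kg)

r ≈ 4.26×10⁻⁴ m

v⊥ = v sinθ = 9.82×10⁶·sin21° ≈ 3.519×10⁶ m/s.
r = m v⊥/(|q|B) = (9.109×10⁻³¹)(3.519×10⁶)/((1.602×10⁻¹⁹)(0.0470)) ≈ 4.26×10⁻⁴ m.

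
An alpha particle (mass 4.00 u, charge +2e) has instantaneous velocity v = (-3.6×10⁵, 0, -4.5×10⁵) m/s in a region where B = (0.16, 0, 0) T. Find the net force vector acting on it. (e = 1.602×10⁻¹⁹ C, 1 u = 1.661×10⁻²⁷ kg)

v×B = (0, -7.20×10⁴, 0) N/C.
F = q v×B = (3.204×10⁻¹⁹ C)·(0, -7.20×10⁴, 0) = (0, -2.31×10⁻¹⁴, 0) N.

F ≈ (0, -2.31×10⁻¹⁴, 0) N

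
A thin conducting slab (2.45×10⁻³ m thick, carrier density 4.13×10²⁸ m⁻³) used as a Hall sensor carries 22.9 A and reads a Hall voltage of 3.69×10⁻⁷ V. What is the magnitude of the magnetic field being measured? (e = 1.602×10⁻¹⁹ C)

From V_H = IB/(n e t), B = V_H n e t / I.
B = (3.69×10⁻⁷)(4.13×10²⁸)(1.602×10⁻¹⁹)(2.45×10⁻³)/22.9 ≈ 0.261 T.

B ≈ 0.261 T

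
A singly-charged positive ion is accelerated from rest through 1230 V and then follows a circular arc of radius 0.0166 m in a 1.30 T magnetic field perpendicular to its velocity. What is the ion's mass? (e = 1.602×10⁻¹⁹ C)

m ≈ 3.03×10⁻²⁶ kg

Combine |q|V = ½mv² and r = mv/(|q|B): eliminate v to get m = qB²r²/(2V).
m = (1.602×10⁻¹⁹)(1.30)²(0.0166)²/(2·1230) ≈ 3.03×10⁻²⁶ kg.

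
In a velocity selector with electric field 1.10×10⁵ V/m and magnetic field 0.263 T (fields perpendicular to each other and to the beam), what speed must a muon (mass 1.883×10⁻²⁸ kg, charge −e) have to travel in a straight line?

v = 4.18×10⁵ m/s

For undeflected motion the electric and magnetic forces balance: qE = qvB.
v = E/B = 1.10×10⁵/0.263 = 4.18×10⁵ m/s.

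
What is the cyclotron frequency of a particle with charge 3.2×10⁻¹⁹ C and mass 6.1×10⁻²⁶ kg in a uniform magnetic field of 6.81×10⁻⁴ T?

f = |q|B/(2πm).
f = (3.2×10⁻¹⁹)(6.81×10⁻⁴)/(2π·6.1×10⁻²⁶) ≈ 569 Hz.

f ≈ 569 Hz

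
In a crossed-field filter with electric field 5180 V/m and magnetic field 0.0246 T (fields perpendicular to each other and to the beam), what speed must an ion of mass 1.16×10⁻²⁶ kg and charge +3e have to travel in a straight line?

v = 2.11×10⁵ m/s

Zero net Lorentz force requires |qE| = |q v×B|, i.e. E = vB.
v = E/B = 5180/0.0246 = 2.11×10⁵ m/s.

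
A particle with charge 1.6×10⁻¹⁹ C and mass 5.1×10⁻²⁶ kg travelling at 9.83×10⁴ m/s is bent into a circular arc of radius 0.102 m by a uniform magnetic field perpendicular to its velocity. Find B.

B ≈ 0.307 T

From |q|vB = mv²/r, B = mv/(|q|r).
B = (5.1×10⁻²⁶)(9.83×10⁴)/((1.6×10⁻¹⁹)(0.102)) ≈ 0.307 T.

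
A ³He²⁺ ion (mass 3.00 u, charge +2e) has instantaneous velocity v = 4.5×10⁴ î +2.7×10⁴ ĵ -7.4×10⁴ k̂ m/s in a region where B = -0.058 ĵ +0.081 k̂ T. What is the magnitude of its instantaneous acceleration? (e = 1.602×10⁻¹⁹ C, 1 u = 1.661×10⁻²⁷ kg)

v×B = (-2100, -3640, -2610) N/C.
F = q v×B = (3.204×10⁻¹⁹ C)·(-2100, -3640, -2610) = (-6.74×10⁻¹⁶, -1.17×10⁻¹⁵, -8.36×10⁻¹⁶) N.
|a| = |F|/m = 1.587×10⁻¹⁵/4.983×10⁻²⁷ ≈ 3.18×10¹¹ m/s².

|a| ≈ 3.18×10¹¹ m/s²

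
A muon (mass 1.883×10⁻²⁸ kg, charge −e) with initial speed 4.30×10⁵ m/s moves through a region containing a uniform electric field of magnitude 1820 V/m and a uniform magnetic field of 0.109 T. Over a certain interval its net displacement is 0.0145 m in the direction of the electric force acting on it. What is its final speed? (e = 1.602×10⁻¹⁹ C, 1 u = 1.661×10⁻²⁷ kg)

v_f ≈ 4.79×10⁵ m/s

B does no work; ΔKE = |q|E d.
½mv_f² = ½mv₀² + |q|Ed = ½(1.883×10⁻²⁸)(4.30×10⁵)² + (1.602×10⁻¹⁹)(1820)(0.0145) ≈ 1.741×10⁻¹⁷ J + 4.228×10⁻¹⁸ J ≈ 2.164×10⁻¹⁷ J.
v_f = √(2·2.164×10⁻¹⁷/1.883×10⁻²⁸) ≈ 4.79×10⁵ m/s.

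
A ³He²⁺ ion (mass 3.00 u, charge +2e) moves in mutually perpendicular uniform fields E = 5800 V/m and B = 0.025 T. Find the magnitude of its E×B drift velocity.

The E×B drift speed is v_d = E/B.
v_d = 5800/0.025 = 2.3×10⁵ m/s.

v_d ≈ 2.3×10⁵ m/s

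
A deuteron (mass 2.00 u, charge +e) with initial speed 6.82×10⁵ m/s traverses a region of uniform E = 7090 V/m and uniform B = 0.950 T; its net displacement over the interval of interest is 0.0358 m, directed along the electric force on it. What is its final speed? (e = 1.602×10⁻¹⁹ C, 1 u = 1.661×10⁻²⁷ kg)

v_f ≈ 7.00×10⁵ m/s

B does no work; ΔKE = |q|E d.
½mv_f² = ½mv₀² + |q|Ed = ½(3.322×10⁻²⁷)(6.82×10⁵)² + (1.602×10⁻¹⁹)(7090)(0.0358) ≈ 7.726×10⁻¹⁶ J + 4.066×10⁻¹⁷ J ≈ 8.132×10⁻¹⁶ J.
v_f = √(2·8.132×10⁻¹⁶/3.322×10⁻²⁷) ≈ 7.00×10⁵ m/s.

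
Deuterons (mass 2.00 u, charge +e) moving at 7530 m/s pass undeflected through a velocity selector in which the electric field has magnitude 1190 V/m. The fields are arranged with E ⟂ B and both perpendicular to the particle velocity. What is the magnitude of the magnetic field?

Balance of forces in the selector: qE = qvB ⇒ B = E/v.
B = 1190/7530 = 0.158 T.

B = 0.158 T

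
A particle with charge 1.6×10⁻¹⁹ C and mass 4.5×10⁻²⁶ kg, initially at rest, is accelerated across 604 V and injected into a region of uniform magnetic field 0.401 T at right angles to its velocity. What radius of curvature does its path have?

r ≈ 0.0460 m

Acceleration: |q|V = ½mv² ⇒ v = √(2|q|V/m) = √(2·1.6×10⁻¹⁹·604/4.5×10⁻²⁶) ≈ 6.554×10⁴ m/s.
In the field: r = mv/(|q|B) = (4.5×10⁻²⁶)(6.554×10⁴)/((1.6×10⁻¹⁹)(0.401)) ≈ 0.0460 m.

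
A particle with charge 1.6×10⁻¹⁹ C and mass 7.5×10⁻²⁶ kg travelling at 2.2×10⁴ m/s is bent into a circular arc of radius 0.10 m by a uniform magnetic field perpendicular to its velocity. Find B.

B ≈ 0.10 T

From |q|vB = mv²/r, B = mv/(|q|r).
B = (7.5×10⁻²⁶)(2.2×10⁴)/((1.6×10⁻¹⁹)(0.10)) ≈ 0.10 T.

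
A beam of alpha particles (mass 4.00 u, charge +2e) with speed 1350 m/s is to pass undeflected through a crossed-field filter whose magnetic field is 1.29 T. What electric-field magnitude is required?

E = 1740 V/m

For straight-line motion qE = qvB, so E = vB.
E = 1350 × 1.29 = 1740 V/m.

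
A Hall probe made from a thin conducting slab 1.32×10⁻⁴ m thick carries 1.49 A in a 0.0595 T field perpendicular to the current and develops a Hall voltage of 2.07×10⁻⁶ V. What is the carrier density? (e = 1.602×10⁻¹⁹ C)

n ≈ 2.03×10²⁷ m⁻³

From V_H = IB/(n e t), n = IB/(V_H e t).
n = (1.49)(0.0595)/((2.07×10⁻⁶)(1.602×10⁻¹⁹)(1.32×10⁻⁴)) ≈ 2.03×10²⁷ m⁻³.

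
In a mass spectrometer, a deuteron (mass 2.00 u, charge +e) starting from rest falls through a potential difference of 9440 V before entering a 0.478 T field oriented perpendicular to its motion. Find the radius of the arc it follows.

r ≈ 0.0414 m

Acceleration: |q|V = ½mv² ⇒ v = √(2|q|V/m) = √(2·1.602×10⁻¹⁹·9440/3.322×10⁻²⁷) ≈ 9.542×10⁵ m/s.
In the field: r = mv/(|q|B) = (3.322×10⁻²⁷)(9.542×10⁵)/((1.602×10⁻¹⁹)(0.478)) ≈ 0.0414 m.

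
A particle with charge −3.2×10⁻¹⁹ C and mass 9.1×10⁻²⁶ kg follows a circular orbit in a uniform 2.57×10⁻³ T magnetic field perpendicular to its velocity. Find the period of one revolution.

T ≈ 6.95×10⁻⁴ s

The cyclotron period depends only on m, q, B: T = 2πm/(|q|B).
T = 2π(9.1×10⁻²⁶)/((3.2×10⁻¹⁹)(2.57×10⁻³)) ≈ 6.95×10⁻⁴ s.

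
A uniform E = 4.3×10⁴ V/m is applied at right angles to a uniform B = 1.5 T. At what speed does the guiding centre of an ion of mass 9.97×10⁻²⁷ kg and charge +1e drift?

v_d ≈ 2.9×10⁴ m/s

The steady drift has the magnetic force balancing the electric force, so v_d = E/B.
v_d = 4.3×10⁴/1.5 = 2.9×10⁴ m/s.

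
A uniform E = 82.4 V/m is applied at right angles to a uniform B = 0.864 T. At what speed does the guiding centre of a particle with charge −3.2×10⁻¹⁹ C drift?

The steady drift has the magnetic force balancing the electric force, so v_d = E/B.
v_d = 82.4/0.864 = 95.4 m/s.

v_d ≈ 95.4 m/s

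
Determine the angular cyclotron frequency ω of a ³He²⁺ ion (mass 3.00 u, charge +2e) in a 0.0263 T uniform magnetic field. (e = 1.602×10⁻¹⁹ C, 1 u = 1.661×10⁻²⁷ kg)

ω ≈ 1.69×10⁶ rad/s

ω = |q|B/m.
ω = (3.204×10⁻¹⁹)(0.0263)/4.983×10⁻²⁷ ≈ 1.69×10⁶ rad/s.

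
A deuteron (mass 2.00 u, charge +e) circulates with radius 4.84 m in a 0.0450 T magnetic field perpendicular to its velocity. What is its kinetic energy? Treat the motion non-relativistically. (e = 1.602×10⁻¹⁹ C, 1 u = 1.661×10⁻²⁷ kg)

KE ≈ 1.14×10⁶ eV

v = |q|Br/m, then KE = ½mv² = (qBr)²/(2m).
v = (1.602×10⁻¹⁹)(0.0450)(4.84)/3.322×10⁻²⁷ ≈ 1.050×10⁷ m/s.
KE = ½(3.322×10⁻²⁷)(1.050×10⁷)² ≈ 1.83×10⁻¹³ J = 1.14×10⁶ eV.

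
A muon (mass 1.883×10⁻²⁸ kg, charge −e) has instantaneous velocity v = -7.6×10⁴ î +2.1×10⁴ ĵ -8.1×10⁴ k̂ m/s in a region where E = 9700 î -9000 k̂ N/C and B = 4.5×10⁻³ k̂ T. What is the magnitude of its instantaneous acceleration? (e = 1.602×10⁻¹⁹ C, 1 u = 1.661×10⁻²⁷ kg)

v×B = (94.5, 342, 0) N/C.
E + v×B = (9790, 342, -9000) N/C.
F = q(E + v×B) = (−1.602×10⁻¹⁹ C)·(9790, 342, -9000) = (-1.57×10⁻¹⁵, -5.48×10⁻¹⁷, 1.44×10⁻¹⁵) N.
|a| = |F|/m = 2.132×10⁻¹⁵/1.883×10⁻²⁸ ≈ 1.13×10¹³ m/s².

|a| ≈ 1.13×10¹³ m/s²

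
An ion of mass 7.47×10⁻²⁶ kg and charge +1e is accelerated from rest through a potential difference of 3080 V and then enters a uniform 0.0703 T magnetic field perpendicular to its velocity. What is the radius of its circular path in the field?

r ≈ 0.762 m

Acceleration: |q|V = ½mv² ⇒ v = √(2|q|V/m) = √(2·1.602×10⁻¹⁹·3080/7.47×10⁻²⁶) ≈ 1.149×10⁵ m/s.
In the field: r = mv/(|q|B) = (7.47×10⁻²⁶)(1.149×10⁵)/((1.602×10⁻¹⁹)(0.0703)) ≈ 0.762 m.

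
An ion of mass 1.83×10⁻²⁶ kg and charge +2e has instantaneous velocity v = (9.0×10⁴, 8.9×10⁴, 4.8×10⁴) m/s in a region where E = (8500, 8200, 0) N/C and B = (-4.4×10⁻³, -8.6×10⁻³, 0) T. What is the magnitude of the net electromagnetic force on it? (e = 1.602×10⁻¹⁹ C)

|F| ≈ 3.84×10⁻¹⁵ N

v×B = (413, -211, -382) N/C.
E + v×B = (8910, 7990, -382) N/C.
F = q(E + v×B) = (3.204×10⁻¹⁹ C)·(8910, 7990, -382) = (2.86×10⁻¹⁵, 2.56×10⁻¹⁵, -1.23×10⁻¹⁶) N.
|F| = 3.84×10⁻¹⁵ N.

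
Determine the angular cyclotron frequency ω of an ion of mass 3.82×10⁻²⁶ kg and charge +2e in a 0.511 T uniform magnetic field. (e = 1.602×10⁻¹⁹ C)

ω = |q|B/m.
ω = (3.204×10⁻¹⁹)(0.511)/3.82×10⁻²⁶ ≈ 4.29×10⁶ rad/s.

ω ≈ 4.29×10⁶ rad/s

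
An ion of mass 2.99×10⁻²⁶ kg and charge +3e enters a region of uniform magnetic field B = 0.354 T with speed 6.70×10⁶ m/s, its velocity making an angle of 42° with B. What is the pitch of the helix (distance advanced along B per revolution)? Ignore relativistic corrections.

p ≈ 5.50 m

v∥ = v cosθ = 6.70×10⁶·cos42° ≈ 4.979×10⁶ m/s.
T = 2πm/(|q|B) = 2π(2.99×10⁻²⁶)/((4.806×10⁻¹⁹)(0.354)) ≈ 1.104×10⁻⁶ s.
pitch = v∥ T = (4.979×10⁶)(1.104×10⁻⁶) ≈ 5.50 m.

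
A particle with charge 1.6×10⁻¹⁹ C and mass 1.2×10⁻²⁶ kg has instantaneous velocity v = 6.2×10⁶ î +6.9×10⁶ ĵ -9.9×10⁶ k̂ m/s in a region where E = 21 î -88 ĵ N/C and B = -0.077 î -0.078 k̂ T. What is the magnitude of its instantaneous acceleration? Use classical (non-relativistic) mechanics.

|a| ≈ 1.94×10¹³ m/s²

v×B = (-5.38×10⁵, 1.25×10⁶, 5.31×10⁵) N/C.
E + v×B = (-5.38×10⁵, 1.25×10⁶, 5.31×10⁵) N/C.
F = q(E + v×B) = (1.6×10⁻¹⁹ C)·(-5.38×10⁵, 1.25×10⁶, 5.31×10⁵) = (-8.61×10⁻¹⁴, 1.99×10⁻¹³, 8.50×10⁻¹⁴) N.
|a| = |F|/m = 2.332×10⁻¹³/1.2×10⁻²⁶ ≈ 1.94×10¹³ m/s².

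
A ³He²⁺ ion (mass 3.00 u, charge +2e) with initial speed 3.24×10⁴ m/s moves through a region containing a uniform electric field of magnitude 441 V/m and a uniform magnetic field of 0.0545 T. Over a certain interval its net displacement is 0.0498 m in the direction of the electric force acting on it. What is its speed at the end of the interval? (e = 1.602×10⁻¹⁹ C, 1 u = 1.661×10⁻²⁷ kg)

B does no work; ΔKE = |q|E d.
½mv_f² = ½mv₀² + |q|Ed = ½(4.983×10⁻²⁷)(3.24×10⁴)² + (3.204×10⁻¹⁹)(441)(0.0498) ≈ 2.615×10⁻¹⁸ J + 7.037×10⁻¹⁸ J ≈ 9.652×10⁻¹⁸ J.
v_f = √(2·9.652×10⁻¹⁸/4.983×10⁻²⁷) ≈ 6.22×10⁴ m/s.

v_f ≈ 6.22×10⁴ m/s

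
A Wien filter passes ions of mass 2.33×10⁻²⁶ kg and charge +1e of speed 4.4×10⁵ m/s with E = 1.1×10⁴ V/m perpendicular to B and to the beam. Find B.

B = 0.025 T

Balance of forces in the selector: qE = qvB ⇒ B = E/v.
B = 1.1×10⁴/4.4×10⁵ = 0.025 T.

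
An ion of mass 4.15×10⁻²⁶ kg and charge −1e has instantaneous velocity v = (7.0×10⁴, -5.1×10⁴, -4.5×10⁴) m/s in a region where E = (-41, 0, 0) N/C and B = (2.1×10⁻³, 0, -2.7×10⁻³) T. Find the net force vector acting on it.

F ≈ (-1.55×10⁻¹⁷, -1.51×10⁻¹⁷, -1.72×10⁻¹⁷) N

v×B = (138, 94.5, 107) N/C.
E + v×B = (96.7, 94.5, 107) N/C.
F = q(E + v×B) = (−1.602×10⁻¹⁹ C)·(96.7, 94.5, 107) = (-1.55×10⁻¹⁷, -1.51×10⁻¹⁷, -1.72×10⁻¹⁷) N.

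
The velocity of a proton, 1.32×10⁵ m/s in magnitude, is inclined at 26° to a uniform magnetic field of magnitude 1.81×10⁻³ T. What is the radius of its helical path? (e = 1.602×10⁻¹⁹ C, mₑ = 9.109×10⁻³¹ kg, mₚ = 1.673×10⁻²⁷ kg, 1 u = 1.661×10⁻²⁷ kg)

r ≈ 0.334 m

v⊥ = v sinθ = 1.32×10⁵·sin26° ≈ 5.786×10⁴ m/s.
r = m v⊥/(|q|B) = (1.673×10⁻²⁷)(5.786×10⁴)/((1.602×10⁻¹⁹)(1.81×10⁻³)) ≈ 0.334 m.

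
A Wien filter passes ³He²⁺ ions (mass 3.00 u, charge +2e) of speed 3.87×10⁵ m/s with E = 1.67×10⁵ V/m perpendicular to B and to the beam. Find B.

Balance of forces in the selector: qE = qvB ⇒ B = E/v.
B = 1.67×10⁵/3.87×10⁵ = 0.432 T.

B = 0.432 T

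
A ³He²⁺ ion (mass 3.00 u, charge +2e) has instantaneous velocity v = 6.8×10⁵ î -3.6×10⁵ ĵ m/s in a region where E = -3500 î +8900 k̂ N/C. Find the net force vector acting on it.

Only an electric field acts, so F = qE = (3.204×10⁻¹⁹ C)·(-3500, 0, 8900) = (-1.12×10⁻¹⁵, 0, 2.85×10⁻¹⁵) N.

F ≈ (-1.12×10⁻¹⁵, 0, 2.85×10⁻¹⁵) N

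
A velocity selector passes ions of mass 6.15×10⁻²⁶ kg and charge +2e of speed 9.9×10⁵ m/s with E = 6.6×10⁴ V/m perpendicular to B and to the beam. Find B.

B = 0.067 T

Balance of forces in the selector: qE = qvB ⇒ B = E/v.
B = 6.6×10⁴/9.9×10⁵ = 0.067 T.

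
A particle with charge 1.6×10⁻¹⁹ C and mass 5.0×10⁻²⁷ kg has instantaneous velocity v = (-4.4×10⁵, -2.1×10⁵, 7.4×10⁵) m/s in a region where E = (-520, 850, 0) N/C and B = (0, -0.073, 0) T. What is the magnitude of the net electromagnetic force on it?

|F| ≈ 9.99×10⁻¹⁵ N

v×B = (5.40×10⁴, 0, 3.21×10⁴) N/C.
E + v×B = (5.35×10⁴, 850, 3.21×10⁴) N/C.
F = q(E + v×B) = (1.6×10⁻¹⁹ C)·(5.35×10⁴, 850, 3.21×10⁴) = (8.56×10⁻¹⁵, 1.36×10⁻¹⁶, 5.14×10⁻¹⁵) N.
|F| = 9.99×10⁻¹⁵ N.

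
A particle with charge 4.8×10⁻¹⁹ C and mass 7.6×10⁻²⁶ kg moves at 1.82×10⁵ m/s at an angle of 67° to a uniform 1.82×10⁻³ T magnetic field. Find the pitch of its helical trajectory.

p ≈ 38.9 m

v∥ = v cosθ = 1.82×10⁵·cos67° ≈ 7.111×10⁴ m/s.
T = 2πm/(|q|B) = 2π(7.6×10⁻²⁶)/((4.8×10⁻¹⁹)(1.82×10⁻³)) ≈ 5.466×10⁻⁴ s.
pitch = v∥ T = (7.111×10⁴)(5.466×10⁻⁴) ≈ 38.9 m.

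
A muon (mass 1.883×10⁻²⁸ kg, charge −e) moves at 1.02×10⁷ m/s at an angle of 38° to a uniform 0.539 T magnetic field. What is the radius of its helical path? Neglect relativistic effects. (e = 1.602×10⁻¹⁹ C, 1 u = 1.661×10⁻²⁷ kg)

v⊥ = v sinθ = 1.02×10⁷·sin38° ≈ 6.280×10⁶ m/s.
r = m v⊥/(|q|B) = (1.883×10⁻²⁸)(6.280×10⁶)/((1.602×10⁻¹⁹)(0.539)) ≈ 0.0137 m.

r ≈ 0.0137 m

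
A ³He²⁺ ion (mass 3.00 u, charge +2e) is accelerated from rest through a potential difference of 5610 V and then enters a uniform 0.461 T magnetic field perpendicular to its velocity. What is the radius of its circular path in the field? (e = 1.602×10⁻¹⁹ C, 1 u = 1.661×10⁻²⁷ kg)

Acceleration: |q|V = ½mv² ⇒ v = √(2|q|V/m) = √(2·3.204×10⁻¹⁹·5610/4.983×10⁻²⁷) ≈ 8.494×10⁵ m/s.
In the field: r = mv/(|q|B) = (4.983×10⁻²⁷)(8.494×10⁵)/((3.204×10⁻¹⁹)(0.461)) ≈ 0.0287 m.

r ≈ 0.0287 m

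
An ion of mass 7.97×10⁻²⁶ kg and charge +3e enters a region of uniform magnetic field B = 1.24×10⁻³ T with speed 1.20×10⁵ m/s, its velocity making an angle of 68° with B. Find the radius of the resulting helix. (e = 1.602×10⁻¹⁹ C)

r ≈ 14.9 m

v⊥ = v sinθ = 1.20×10⁵·sin68° ≈ 1.113×10⁵ m/s.
r = m v⊥/(|q|B) = (7.97×10⁻²⁶)(1.113×10⁵)/((4.806×10⁻¹⁹)(1.24×10⁻³)) ≈ 14.9 m.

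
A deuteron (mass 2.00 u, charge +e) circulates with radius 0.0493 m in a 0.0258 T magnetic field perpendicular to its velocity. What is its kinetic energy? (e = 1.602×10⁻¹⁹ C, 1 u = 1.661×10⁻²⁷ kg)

KE ≈ 39.0 eV

v = |q|Br/m, then KE = ½mv² = (qBr)²/(2m).
v = (1.602×10⁻¹⁹)(0.0258)(0.0493)/3.322×10⁻²⁷ ≈ 6.134×10⁴ m/s.
KE = ½(3.322×10⁻²⁷)(6.134×10⁴)² ≈ 6.25×10⁻¹⁸ J = 39.0 eV.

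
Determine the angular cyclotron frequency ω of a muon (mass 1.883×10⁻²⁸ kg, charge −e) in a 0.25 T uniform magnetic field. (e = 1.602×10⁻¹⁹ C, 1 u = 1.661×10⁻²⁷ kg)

ω = |q|B/m.
ω = (1.602×10⁻¹⁹)(0.25)/1.883×10⁻²⁸ ≈ 2.1×10⁸ rad/s.

ω ≈ 2.1×10⁸ rad/s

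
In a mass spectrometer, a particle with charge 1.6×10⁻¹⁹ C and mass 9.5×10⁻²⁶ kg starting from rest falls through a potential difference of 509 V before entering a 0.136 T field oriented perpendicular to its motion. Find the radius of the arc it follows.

Acceleration: |q|V = ½mv² ⇒ v = √(2|q|V/m) = √(2·1.6×10⁻¹⁹·509/9.5×10⁻²⁶) ≈ 4.141×10⁴ m/s.
In the field: r = mv/(|q|B) = (9.5×10⁻²⁶)(4.141×10⁴)/((1.6×10⁻¹⁹)(0.136)) ≈ 0.181 m.

r ≈ 0.181 m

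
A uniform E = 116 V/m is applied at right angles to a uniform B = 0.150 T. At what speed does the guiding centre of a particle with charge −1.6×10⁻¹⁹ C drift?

In crossed fields the guiding centre drifts at v_d = |E×B|/B² = E/B, independent of charge and mass.
v_d = 116/0.150 = 773 m/s.

v_d ≈ 773 m/s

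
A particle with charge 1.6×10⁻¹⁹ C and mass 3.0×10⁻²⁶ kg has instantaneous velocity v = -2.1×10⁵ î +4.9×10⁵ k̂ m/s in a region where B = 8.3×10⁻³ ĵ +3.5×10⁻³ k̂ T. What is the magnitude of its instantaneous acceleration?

|a| ≈ 2.39×10¹⁰ m/s²

v×B = (-4070, 735, -1740) N/C.
F = q v×B = (1.6×10⁻¹⁹ C)·(-4070, 735, -1740) = (-6.51×10⁻¹⁶, 1.18×10⁻¹⁶, -2.79×10⁻¹⁶) N.
|a| = |F|/m = 7.177×10⁻¹⁶/3.0×10⁻²⁶ ≈ 2.39×10¹⁰ m/s².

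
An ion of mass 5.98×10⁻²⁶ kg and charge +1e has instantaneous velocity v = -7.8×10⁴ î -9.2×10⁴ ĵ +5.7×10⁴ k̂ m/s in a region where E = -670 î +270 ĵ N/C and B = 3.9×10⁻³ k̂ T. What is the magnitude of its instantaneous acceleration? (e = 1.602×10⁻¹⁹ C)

|a| ≈ 3.16×10⁹ m/s²

v×B = (-359, 304, 0) N/C.
E + v×B = (-1030, 574, 0) N/C.
F = q(E + v×B) = (1.602×10⁻¹⁹ C)·(-1030, 574, 0) = (-1.65×10⁻¹⁶, 9.20×10⁻¹⁷, 0) N.
|a| = |F|/m = 1.887×10⁻¹⁶/5.98×10⁻²⁶ ≈ 3.16×10⁹ m/s².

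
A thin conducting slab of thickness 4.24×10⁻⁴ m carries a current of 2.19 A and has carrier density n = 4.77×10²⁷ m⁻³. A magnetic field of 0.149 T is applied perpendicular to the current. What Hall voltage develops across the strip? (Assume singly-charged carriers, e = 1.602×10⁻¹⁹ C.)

V_H ≈ 1.01×10⁻⁶ V

V_H = IB/(n e t).
V_H = (2.19)(0.149)/((4.77×10²⁷)(1.602×10⁻¹⁹)(4.24×10⁻⁴)) ≈ 1.01×10⁻⁶ V.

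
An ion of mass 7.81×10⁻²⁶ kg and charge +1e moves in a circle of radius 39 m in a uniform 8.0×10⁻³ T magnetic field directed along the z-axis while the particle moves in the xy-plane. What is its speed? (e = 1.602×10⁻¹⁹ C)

v ≈ 6.4×10⁵ m/s

From |q|vB = mv²/r, v = |q|Br/m.
v = (1.602×10⁻¹⁹)(8.0×10⁻³)(39)/7.81×10⁻²⁶ ≈ 6.4×10⁵ m/s.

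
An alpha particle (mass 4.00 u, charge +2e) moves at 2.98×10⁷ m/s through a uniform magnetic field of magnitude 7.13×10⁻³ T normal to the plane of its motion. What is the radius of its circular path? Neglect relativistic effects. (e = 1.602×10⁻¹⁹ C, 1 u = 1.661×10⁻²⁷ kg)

The magnetic force provides the centripetal force: |q|vB = mv²/r.
r = mv/(|q|B) = (6.644×10⁻²⁷)(2.98×10⁷)/((3.204×10⁻¹⁹)(7.13×10⁻³)) ≈ 86.7 m.

r ≈ 86.7 m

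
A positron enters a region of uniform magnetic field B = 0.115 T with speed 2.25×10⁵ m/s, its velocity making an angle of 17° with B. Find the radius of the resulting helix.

r ≈ 3.25×10⁻⁶ m

v⊥ = v sinθ = 2.25×10⁵·sin17° ≈ 6.578×10⁴ m/s.
r = m v⊥/(|q|B) = (9.109×10⁻³¹)(6.578×10⁴)/((1.602×10⁻¹⁹)(0.115)) ≈ 3.25×10⁻⁶ m.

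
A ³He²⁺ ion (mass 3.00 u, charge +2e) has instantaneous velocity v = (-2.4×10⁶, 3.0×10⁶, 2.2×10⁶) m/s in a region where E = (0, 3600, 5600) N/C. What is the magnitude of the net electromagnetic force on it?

Only an electric field acts, so F = qE = (3.204×10⁻¹⁹ C)·(0, 3600, 5600) = (0, 1.15×10⁻¹⁵, 1.79×10⁻¹⁵) N.
|F| = 2.13×10⁻¹⁵ N.

|F| ≈ 2.13×10⁻¹⁵ N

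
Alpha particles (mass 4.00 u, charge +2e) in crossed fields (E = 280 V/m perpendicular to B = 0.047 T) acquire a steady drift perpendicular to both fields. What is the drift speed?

The E×B drift speed is v_d = E/B.
v_d = 280/0.047 = 6000 m/s.

v_d ≈ 6000 m/s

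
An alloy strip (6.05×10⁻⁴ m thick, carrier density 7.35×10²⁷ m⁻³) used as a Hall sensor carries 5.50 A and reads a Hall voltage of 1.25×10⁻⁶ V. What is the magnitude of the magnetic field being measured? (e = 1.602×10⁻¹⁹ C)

B ≈ 0.162 T

From V_H = IB/(n e t), B = V_H n e t / I.
B = (1.25×10⁻⁶)(7.35×10²⁷)(1.602×10⁻¹⁹)(6.05×10⁻⁴)/5.50 ≈ 0.162 T.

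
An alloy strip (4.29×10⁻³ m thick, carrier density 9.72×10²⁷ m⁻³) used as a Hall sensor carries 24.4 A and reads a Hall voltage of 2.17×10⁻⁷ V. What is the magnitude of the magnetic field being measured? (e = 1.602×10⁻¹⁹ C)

B ≈ 0.0594 T

From V_H = IB/(n e t), B = V_H n e t / I.
B = (2.17×10⁻⁷)(9.72×10²⁷)(1.602×10⁻¹⁹)(4.29×10⁻³)/24.4 ≈ 0.0594 T.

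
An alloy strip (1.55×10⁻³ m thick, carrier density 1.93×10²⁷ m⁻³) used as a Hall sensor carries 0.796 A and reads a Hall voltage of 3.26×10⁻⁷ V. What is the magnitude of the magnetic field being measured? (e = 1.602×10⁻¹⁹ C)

From V_H = IB/(n e t), B = V_H n e t / I.
B = (3.26×10⁻⁷)(1.93×10²⁷)(1.602×10⁻¹⁹)(1.55×10⁻³)/0.796 ≈ 0.196 T.

B ≈ 0.196 T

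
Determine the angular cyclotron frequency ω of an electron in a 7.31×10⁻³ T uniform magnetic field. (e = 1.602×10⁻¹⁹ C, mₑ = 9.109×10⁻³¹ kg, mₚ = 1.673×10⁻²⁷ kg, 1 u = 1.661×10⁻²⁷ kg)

ω = |q|B/m.
ω = (1.602×10⁻¹⁹)(7.31×10⁻³)/9.109×10⁻³¹ ≈ 1.29×10⁹ rad/s.

ω ≈ 1.29×10⁹ rad/s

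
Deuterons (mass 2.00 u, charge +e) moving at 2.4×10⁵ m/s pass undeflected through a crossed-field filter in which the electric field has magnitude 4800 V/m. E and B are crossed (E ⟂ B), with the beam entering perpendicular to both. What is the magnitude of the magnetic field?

B = 0.020 T

Balance of forces in the selector: qE = qvB ⇒ B = E/v.
B = 4800/2.4×10⁵ = 0.020 T.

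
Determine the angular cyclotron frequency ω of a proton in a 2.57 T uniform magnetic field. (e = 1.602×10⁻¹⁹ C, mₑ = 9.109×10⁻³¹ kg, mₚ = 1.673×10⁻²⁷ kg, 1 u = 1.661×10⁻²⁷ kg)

ω ≈ 2.46×10⁸ rad/s

ω = |q|B/m.
ω = (1.602×10⁻¹⁹)(2.57)/1.673×10⁻²⁷ ≈ 2.46×10⁸ rad/s.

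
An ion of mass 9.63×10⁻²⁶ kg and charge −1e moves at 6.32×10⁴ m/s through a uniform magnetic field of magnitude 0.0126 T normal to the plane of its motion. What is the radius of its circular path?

r ≈ 3.02 m

The magnetic force provides the centripetal force: |q|vB = mv²/r.
r = mv/(|q|B) = (9.63×10⁻²⁶)(6.32×10⁴)/((1.602×10⁻¹⁹)(0.0126)) ≈ 3.02 m.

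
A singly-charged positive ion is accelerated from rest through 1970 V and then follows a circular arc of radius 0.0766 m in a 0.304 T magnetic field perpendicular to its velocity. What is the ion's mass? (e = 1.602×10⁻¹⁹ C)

Combine |q|V = ½mv² and r = mv/(|q|B): eliminate v to get m = qB²r²/(2V).
m = (1.602×10⁻¹⁹)(0.304)²(0.0766)²/(2·1970) ≈ 2.20×10⁻²⁶ kg.

m ≈ 2.20×10⁻²⁶ kg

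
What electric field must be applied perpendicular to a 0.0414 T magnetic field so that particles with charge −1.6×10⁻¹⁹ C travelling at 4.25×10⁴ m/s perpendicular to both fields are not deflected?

For straight-line motion qE = qvB, so E = vB.
E = 4.25×10⁴ × 0.0414 = 1760 V/m.

E = 1760 V/m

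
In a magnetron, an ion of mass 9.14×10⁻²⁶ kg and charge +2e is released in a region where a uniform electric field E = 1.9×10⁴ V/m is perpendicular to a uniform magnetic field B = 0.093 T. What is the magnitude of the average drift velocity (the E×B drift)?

The steady drift has the magnetic force balancing the electric force, so v_d = E/B.
v_d = 1.9×10⁴/0.093 = 2.0×10⁵ m/s.

v_d ≈ 2.0×10⁵ m/s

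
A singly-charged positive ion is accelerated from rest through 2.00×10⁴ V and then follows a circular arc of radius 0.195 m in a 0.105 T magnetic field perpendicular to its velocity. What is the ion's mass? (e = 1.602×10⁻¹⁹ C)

Combine |q|V = ½mv² and r = mv/(|q|B): eliminate v to get m = qB²r²/(2V).
m = (1.602×10⁻¹⁹)(0.105)²(0.195)²/(2·2.00×10⁴) ≈ 1.68×10⁻²⁷ kg.

m ≈ 1.68×10⁻²⁷ kg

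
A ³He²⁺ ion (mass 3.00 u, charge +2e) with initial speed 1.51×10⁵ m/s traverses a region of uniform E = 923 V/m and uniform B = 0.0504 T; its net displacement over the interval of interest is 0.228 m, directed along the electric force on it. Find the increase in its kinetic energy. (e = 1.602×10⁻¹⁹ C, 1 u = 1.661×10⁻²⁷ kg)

The magnetic force is always ⟂ v and does no work; only the electric force changes KE.
ΔKE = F_E · d = |q|E d = (3.204×10⁻¹⁹)(923)(0.228) ≈ 6.74×10⁻¹⁷ J.

ΔKE ≈ 6.74×10⁻¹⁷ J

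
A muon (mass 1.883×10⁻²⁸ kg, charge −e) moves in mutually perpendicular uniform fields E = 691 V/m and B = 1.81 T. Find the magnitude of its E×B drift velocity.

v_d ≈ 382 m/s

The E×B drift speed is v_d = E/B.
v_d = 691/1.81 = 382 m/s.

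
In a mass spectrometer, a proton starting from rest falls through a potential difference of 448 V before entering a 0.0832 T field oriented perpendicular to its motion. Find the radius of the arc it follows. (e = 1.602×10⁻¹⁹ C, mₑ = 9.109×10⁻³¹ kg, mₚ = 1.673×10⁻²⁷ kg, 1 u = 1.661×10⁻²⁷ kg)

Acceleration: |q|V = ½mv² ⇒ v = √(2|q|V/m) = √(2·1.602×10⁻¹⁹·448/1.673×10⁻²⁷) ≈ 2.929×10⁵ m/s.
In the field: r = mv/(|q|B) = (1.673×10⁻²⁷)(2.929×10⁵)/((1.602×10⁻¹⁹)(0.0832)) ≈ 0.0368 m.

r ≈ 0.0368 m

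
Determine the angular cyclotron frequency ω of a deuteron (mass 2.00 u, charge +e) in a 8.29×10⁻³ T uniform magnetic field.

ω = |q|B/m.
ω = (1.602×10⁻¹⁹)(8.29×10⁻³)/3.322×10⁻²⁷ ≈ 4.00×10⁵ rad/s.

ω ≈ 4.00×10⁵ rad/s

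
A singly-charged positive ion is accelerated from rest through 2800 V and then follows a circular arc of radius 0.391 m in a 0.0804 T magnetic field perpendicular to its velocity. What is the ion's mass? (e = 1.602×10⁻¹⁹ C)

Combine |q|V = ½mv² and r = mv/(|q|B): eliminate v to get m = qB²r²/(2V).
m = (1.602×10⁻¹⁹)(0.0804)²(0.391)²/(2·2800) ≈ 2.83×10⁻²⁶ kg.

m ≈ 2.83×10⁻²⁶ kg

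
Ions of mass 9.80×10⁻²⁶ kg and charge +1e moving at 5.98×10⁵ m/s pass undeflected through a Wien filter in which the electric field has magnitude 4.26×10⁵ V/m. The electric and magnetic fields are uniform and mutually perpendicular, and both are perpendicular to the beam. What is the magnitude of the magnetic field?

Balance of forces in the selector: qE = qvB ⇒ B = E/v.
B = 4.26×10⁵/5.98×10⁵ = 0.712 T.

B = 0.712 T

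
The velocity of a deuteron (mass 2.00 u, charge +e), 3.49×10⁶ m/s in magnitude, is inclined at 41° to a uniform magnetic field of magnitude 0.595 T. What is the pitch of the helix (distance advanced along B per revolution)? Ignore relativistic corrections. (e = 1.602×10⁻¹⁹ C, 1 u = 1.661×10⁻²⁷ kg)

p ≈ 0.577 m

v∥ = v cosθ = 3.49×10⁶·cos41° ≈ 2.634×10⁶ m/s.
T = 2πm/(|q|B) = 2π(3.322×10⁻²⁷)/((1.602×10⁻¹⁹)(0.595)) ≈ 2.190×10⁻⁷ s.
pitch = v∥ T = (2.634×10⁶)(2.190×10⁻⁷) ≈ 0.577 m.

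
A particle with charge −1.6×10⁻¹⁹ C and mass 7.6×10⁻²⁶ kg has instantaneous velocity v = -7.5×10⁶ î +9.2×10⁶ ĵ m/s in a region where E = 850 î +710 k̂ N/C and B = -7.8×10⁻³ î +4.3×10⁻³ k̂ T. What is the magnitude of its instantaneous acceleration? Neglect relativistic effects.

v×B = (3.96×10⁴, 3.22×10⁴, 7.18×10⁴) N/C.
E + v×B = (4.04×10⁴, 3.22×10⁴, 7.25×10⁴) N/C.
F = q(E + v×B) = (−1.6×10⁻¹⁹ C)·(4.04×10⁴, 3.22×10⁴, 7.25×10⁴) = (-6.47×10⁻¹⁵, -5.16×10⁻¹⁵, -1.16×10⁻¹⁴) N.
|a| = |F|/m = 1.424×10⁻¹⁴/7.6×10⁻²⁶ ≈ 1.87×10¹¹ m/s².

|a| ≈ 1.87×10¹¹ m/s²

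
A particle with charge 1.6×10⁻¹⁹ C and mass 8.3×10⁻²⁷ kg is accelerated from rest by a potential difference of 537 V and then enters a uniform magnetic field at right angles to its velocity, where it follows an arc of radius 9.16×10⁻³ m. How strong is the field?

v = √(2|q|V/m) = √(2·1.6×10⁻¹⁹·537/8.3×10⁻²⁷) ≈ 1.439×10⁵ m/s.
B = mv/(|q|r) = (8.3×10⁻²⁷)(1.439×10⁵)/((1.6×10⁻¹⁹)(9.16×10⁻³)) ≈ 0.815 T.

B ≈ 0.815 T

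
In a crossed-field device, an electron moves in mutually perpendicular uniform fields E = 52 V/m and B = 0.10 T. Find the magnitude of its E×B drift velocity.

The steady drift has the magnetic force balancing the electric force, so v_d = E/B.
v_d = 52/0.10 = 520 m/s.

v_d ≈ 520 m/s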